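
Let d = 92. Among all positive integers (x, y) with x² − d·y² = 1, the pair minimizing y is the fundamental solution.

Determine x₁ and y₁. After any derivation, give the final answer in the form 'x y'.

[9; 1,1,2,4,2,1,1,18] for √92; ℓ=8 ⇒ convergent index 7
step 0: (9, 1)  from 9·(1,0) + (0,1)
step 1: (10, 1)  from 1·(9,1) + (1,0)
step 2: (19, 2)  from 1·(10,1) + (9,1)
step 3: (48, 5)  from 2·(19,2) + (10,1)
step 4: (211, 22)  from 4·(48,5) + (19,2)
step 5: (470, 49)  from 2·(211,22) + (48,5)
step 6: (681, 71)  from 1·(470,49) + (211,22)
step 7: (1151, 120)  from 1·(681,71) + (470,49)
(x₁, y₁) = (1151, 120);  1151² − 92·120² = 1 ✓

1151 120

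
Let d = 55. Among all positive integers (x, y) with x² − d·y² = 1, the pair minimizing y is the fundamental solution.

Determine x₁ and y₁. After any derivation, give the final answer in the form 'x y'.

d=55: √d = [7; 2,2,2,14] (ℓ=4, even), read p_3/q_3
k=0  a_k=7  p_k/q_k = 7/1
k=1  a_k=2  p_k/q_k = 15/2
k=2  a_k=2  p_k/q_k = 37/5
k=3  a_k=2  p_k/q_k = 89/12
→ (89, 12).  Check: 89²=7921, 55·12²=7920, difference 1.

89 12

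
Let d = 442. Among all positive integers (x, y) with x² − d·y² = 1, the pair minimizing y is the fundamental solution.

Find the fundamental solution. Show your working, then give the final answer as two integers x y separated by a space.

883 42

[21; 42] for √442; ℓ=1 ⇒ convergent index 1
a_0=21:  p_0=21·1+0=21,  q_0=21·0+1=1
a_1=42:  p_1=42·21+1=883,  q_1=42·1+0=42
→ (883, 42).  Check: 883²=779689, 442·42²=779688, difference 1.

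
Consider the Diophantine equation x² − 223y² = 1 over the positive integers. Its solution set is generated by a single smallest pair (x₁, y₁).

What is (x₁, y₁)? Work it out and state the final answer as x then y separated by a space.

√223 = [14; 1,13,1,28, …], period ℓ=4 (even) → k=3
k=0  a_k=14  p_k/q_k = 14/1
…
k=2  a_k=13  p_k/q_k = 209/14
k=3  a_k=1  p_k/q_k = 224/15
(x₁, y₁) = (224, 15);  224² − 223·15² = 1 ✓

224 15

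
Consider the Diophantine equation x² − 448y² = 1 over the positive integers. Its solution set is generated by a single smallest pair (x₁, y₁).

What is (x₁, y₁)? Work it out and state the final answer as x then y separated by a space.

127 6

√448 → a₀=21, period (6,42); ℓ=2 even so k=1
step 0: (21, 1)  from 21·(1,0) + (0,1)
step 1: (127, 6)  from 6·(21,1) + (1,0)
→ (127, 6).  Check: 127²=16129, 448·6²=16128, difference 1.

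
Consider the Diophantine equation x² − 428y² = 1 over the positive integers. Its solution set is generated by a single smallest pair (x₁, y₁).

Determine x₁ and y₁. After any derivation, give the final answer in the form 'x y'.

[20; 1,2,4,1,5,10,5,1,4,2,1,40] for √428; ℓ=12 ⇒ convergent index 11
k=0  a_k=20  p_k/q_k = 20/1
…
k=2  a_k=2  p_k/q_k = 62/3
…
k=5  a_k=5  p_k/q_k = 1924/93
k=6  a_k=10  p_k/q_k = 19571/946
…
k=8  a_k=1  p_k/q_k = 119350/5769
k=9  a_k=4  p_k/q_k = 577179/27899
k=10  a_k=2  p_k/q_k = 1273708/61567
k=11  a_k=1  p_k/q_k = 1850887/89466
fundamental: x₁=1850887, y₁=89466  (since 3425782686769 − 428·8004165156 = 1)

1850887 89466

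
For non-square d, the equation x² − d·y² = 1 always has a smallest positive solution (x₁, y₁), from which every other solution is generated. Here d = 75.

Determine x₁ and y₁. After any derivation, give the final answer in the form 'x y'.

26 3

√75 = [8; 1,1,1,16, …], period ℓ=4 (even) → k=3
k=0  a_k=8  p_k/q_k = 8/1
…
k=2  a_k=1  p_k/q_k = 17/2
k=3  a_k=1  p_k/q_k = 26/3
(x₁, y₁) = (26, 3);  26² − 75·3² = 1 ✓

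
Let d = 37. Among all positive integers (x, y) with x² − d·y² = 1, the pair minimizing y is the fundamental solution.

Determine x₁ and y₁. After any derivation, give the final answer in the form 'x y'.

√37 = [6; 12, …], period ℓ=1 (odd) → k=1
k=0  a_k=6  p_k/q_k = 6/1
k=1  a_k=12  p_k/q_k = 73/12
(x₁, y₁) = (73, 12);  73² − 37·12² = 1 ✓

73 12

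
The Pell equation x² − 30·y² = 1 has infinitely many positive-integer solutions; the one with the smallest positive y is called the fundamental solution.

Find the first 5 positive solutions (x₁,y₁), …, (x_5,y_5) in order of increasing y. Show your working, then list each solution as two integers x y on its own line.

11 2
241 44
5291 966
116161 21208
2550251 465610

√30 → a₀=5, period (2,10); ℓ=2 even so k=1
a_0=5:  p_0=5·1+0=5,  q_0=5·0+1=1
a_1=2:  p_1=2·5+1=11,  q_1=2·1+0=2
→ (11, 2).  Check: 11²=121, 30·2²=120, difference 1.
k=2:  x_2 = 11·11+30·2·2 = 241,  y_2 = 11·2+2·11 = 44
k=3:  x_3 = 11·241+30·2·44 = 5291,  y_3 = 11·44+2·241 = 966
k=4:  x_4 = 11·5291+30·2·966 = 116161,  y_4 = 11·966+2·5291 = 21208
k=5:  x_5 = 11·116161+30·2·21208 = 2550251,  y_5 = 11·21208+2·116161 = 465610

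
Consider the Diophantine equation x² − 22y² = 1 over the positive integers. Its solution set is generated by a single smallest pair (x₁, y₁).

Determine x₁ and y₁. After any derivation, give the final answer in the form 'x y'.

197 42

√22 → a₀=4, period (1,2,4,2,1,8); ℓ=6 even so k=5
a_0=4:  p_0=4·1+0=4,  q_0=4·0+1=1
…
a_4=2:  p_4=2·61+14=136,  q_4=2·13+3=29
a_5=1:  p_5=1·136+61=197,  q_5=1·29+13=42
fundamental: x₁=197, y₁=42  (since 38809 − 22·1764 = 1)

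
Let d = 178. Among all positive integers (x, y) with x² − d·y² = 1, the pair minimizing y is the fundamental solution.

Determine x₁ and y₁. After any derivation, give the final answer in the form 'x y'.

d=178: √d = [13; 2,1,12,1,2,26] (ℓ=6, even), read p_5/q_5
step 0: (13, 1)  from 13·(1,0) + (0,1)
…
step 2: (40, 3)  from 1·(27,2) + (13,1)
…
step 4: (547, 41)  from 1·(507,38) + (40,3)
step 5: (1601, 120)  from 2·(547,41) + (507,38)
(x₁, y₁) = (1601, 120);  1601² − 178·120² = 1 ✓

1601 120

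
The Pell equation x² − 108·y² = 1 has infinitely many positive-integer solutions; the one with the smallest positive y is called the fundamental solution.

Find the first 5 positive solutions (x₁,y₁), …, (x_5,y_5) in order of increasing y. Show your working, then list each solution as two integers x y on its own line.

√108 = [10; 2,1,1,4,1,1,2,20, …], period ℓ=8 (even) → k=7
i=0: a=10 ⇒ p=10, q=1
i=1: a=2 ⇒ p=21, q=2
i=2: a=1 ⇒ p=31, q=3
i=3: a=1 ⇒ p=52, q=5
i=4: a=4 ⇒ p=239, q=23
i=5: a=1 ⇒ p=291, q=28
i=6: a=1 ⇒ p=530, q=51
i=7: a=2 ⇒ p=1351, q=130
(x₁, y₁) = (1351, 130);  1351² − 108·130² = 1 ✓
(x_2, y_2) = (1351·1351 + 108·130·130, 1351·130 + 130·1351) = (3650401, 351260)
(x_3, y_3) = (1351·3650401 + 108·130·351260, 1351·351260 + 130·3650401) = (9863382151, 949104390)
(x_4, y_4) = (1351·9863382151 + 108·130·949104390, 1351·949104390 + 130·9863382151) = (26650854921601, 2564479710520)
(x_5, y_5) = (1351·26650854921601 + 108·130·2564479710520, 1351·2564479710520 + 130·26650854921601) = (72010600134783751, 6929223228720650)

1351 130
3650401 351260
9863382151 949104390
26650854921601 2564479710520
72010600134783751 6929223228720650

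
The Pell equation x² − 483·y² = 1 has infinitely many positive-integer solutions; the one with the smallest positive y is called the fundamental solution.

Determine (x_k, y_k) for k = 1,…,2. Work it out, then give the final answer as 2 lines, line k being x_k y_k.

d=483: √d = [21; 1,42] (ℓ=2, even), read p_1/q_1
a_0=21:  p_0=21·1+0=21,  q_0=21·0+1=1
a_1=1:  p_1=1·21+1=22,  q_1=1·1+0=1
fundamental: x₁=22, y₁=1  (since 484 − 483·1 = 1)
(x_2, y_2) = (22·22 + 483·1·1, 22·1 + 1·22) = (967, 44)

22 1
967 44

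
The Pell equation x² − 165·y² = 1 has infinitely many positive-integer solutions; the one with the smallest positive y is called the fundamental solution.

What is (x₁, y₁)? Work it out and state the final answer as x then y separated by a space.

1079 84

√165 = [12; 1,5,2,5,1,24, …], period ℓ=6 (even) → k=5
k=0  a_k=12  p_k/q_k = 12/1
k=1  a_k=1  p_k/q_k = 13/1
k=2  a_k=5  p_k/q_k = 77/6
k=3  a_k=2  p_k/q_k = 167/13
k=4  a_k=5  p_k/q_k = 912/71
k=5  a_k=1  p_k/q_k = 1079/84
fundamental: x₁=1079, y₁=84  (since 1164241 − 165·7056 = 1)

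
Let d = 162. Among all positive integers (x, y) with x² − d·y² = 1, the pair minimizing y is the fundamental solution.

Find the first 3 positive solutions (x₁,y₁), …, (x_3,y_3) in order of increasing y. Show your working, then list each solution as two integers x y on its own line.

[12; 1,2,1,2,12,2,1,2,1,24] for √162; ℓ=10 ⇒ convergent index 9
k=0  a_k=12  p_k/q_k = 12/1
k=1  a_k=1  p_k/q_k = 13/1
…
k=3  a_k=1  p_k/q_k = 51/4
…
k=5  a_k=12  p_k/q_k = 1731/136
k=6  a_k=2  p_k/q_k = 3602/283
…
k=8  a_k=2  p_k/q_k = 14268/1121
k=9  a_k=1  p_k/q_k = 19601/1540
fundamental: x₁=19601, y₁=1540  (since 384199201 − 162·2371600 = 1)
k=2:  x_2 = 19601·19601+162·1540·1540 = 768398401,  y_2 = 19601·1540+1540·19601 = 60371080
k=3:  x_3 = 19601·768398401+162·1540·60371080 = 30122754096401,  y_3 = 19601·60371080+1540·768398401 = 2366667076620

19601 1540
768398401 60371080
30122754096401 2366667076620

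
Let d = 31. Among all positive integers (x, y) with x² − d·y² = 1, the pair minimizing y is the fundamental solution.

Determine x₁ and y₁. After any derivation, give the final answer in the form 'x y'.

√31 → a₀=5, period (1,1,3,5,3,1,1,10); ℓ=8 even so k=7
a_0=5:  p_0=5·1+0=5,  q_0=5·0+1=1
a_1=1:  p_1=1·5+1=6,  q_1=1·1+0=1
…
a_3=3:  p_3=3·11+6=39,  q_3=3·2+1=7
…
a_5=3:  p_5=3·206+39=657,  q_5=3·37+7=118
a_6=1:  p_6=1·657+206=863,  q_6=1·118+37=155
a_7=1:  p_7=1·863+657=1520,  q_7=1·155+118=273
(x₁, y₁) = (1520, 273);  1520² − 31·273² = 1 ✓

1520 273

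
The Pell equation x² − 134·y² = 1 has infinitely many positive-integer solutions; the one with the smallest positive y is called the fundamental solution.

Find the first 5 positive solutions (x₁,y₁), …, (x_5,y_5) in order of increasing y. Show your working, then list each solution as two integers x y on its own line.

d=134: √d = [11; 1,1,2,1,3,…,1,1,22] (ℓ=14, even), read p_13/q_13
k=0  a_k=11  p_k/q_k = 11/1
…
k=7  a_k=10  p_k/q_k = 4121/356
k=8  a_k=1  p_k/q_k = 4503/389
k=9  a_k=3  p_k/q_k = 17630/1523
…
k=12  a_k=1  p_k/q_k = 84029/7259
k=13  a_k=1  p_k/q_k = 145925/12606
fundamental: x₁=145925, y₁=12606  (since 21294105625 − 134·158911236 = 1)
(x_2, y_2) = (145925·145925 + 134·12606·12606, 145925·12606 + 12606·145925) = (42588211249, 3679061100)
(x_3, y_3) = (145925·42588211249 + 134·12606·3679061100, 145925·3679061100 + 12606·42588211249) = (12429369452874725, 1073733982022394)
(x_4, y_4) = (145925·12429369452874725 + 134·12606·1073733982022394, 145925·1073733982022394 + 12606·12429369452874725) = (3627511474778900280001, 313369262649556627800)
(x_5, y_5) = (145925·3627511474778900280001 + 134·12606·313369262649556627800, 145925·313369262649556627800 + 12606·3627511474778900280001) = (1058689223901792677265417125, 91456819303199367841407606)

145925 12606
42588211249 3679061100
12429369452874725 1073733982022394
3627511474778900280001 313369262649556627800
1058689223901792677265417125 91456819303199367841407606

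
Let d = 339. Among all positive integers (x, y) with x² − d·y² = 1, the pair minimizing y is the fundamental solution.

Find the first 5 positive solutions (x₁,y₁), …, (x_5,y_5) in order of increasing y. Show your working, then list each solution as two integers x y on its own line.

√339 → a₀=18, period (2,2,2,1,17,1,2,2,2,36); ℓ=10 even so k=9
a_0=18:  p_0=18·1+0=18,  q_0=18·0+1=1
a_1=2:  p_1=2·18+1=37,  q_1=2·1+0=2
a_2=2:  p_2=2·37+18=92,  q_2=2·2+1=5
…
a_5=17:  p_5=17·313+221=5542,  q_5=17·17+12=301
a_6=1:  p_6=1·5542+313=5855,  q_6=1·301+17=318
a_7=2:  p_7=2·5855+5542=17252,  q_7=2·318+301=937
a_8=2:  p_8=2·17252+5855=40359,  q_8=2·937+318=2192
a_9=2:  p_9=2·40359+17252=97970,  q_9=2·2192+937=5321
fundamental: x₁=97970, y₁=5321  (since 9598120900 − 339·28313041 = 1)
n=2: (97970,5321)∘(97970,5321) = (97970·97970+339·5321·5321, 97970·5321+5321·97970) = (19196241799,1042596740)
n=3: (19196241799,1042596740)∘(97970,5321) = (97970·19196241799+339·5321·1042596740, 97970·1042596740+5321·19196241799) = (3761311617998090,204286405230279)
n=4: (3761311617998090,204286405230279)∘(97970,5321) = (97970·3761311617998090+339·5321·204286405230279, 97970·204286405230279+5321·3761311617998090) = (736991398411349512801,40027878239778270520)
n=5: (736991398411349512801,40027878239778270520)∘(97970,5321) = (97970·736991398411349512801+339·5321·40027878239778270520, 97970·40027878239778270520+5321·736991398411349512801) = (144406094600958511920229850,7843062462097867920458521)

97970 5321
19196241799 1042596740
3761311617998090 204286405230279
736991398411349512801 40027878239778270520
144406094600958511920229850 7843062462097867920458521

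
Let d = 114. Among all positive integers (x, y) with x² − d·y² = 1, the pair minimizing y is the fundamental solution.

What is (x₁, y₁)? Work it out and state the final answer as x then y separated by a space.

[10; 1,2,10,2,1,20] for √114; ℓ=6 ⇒ convergent index 5
step 0: (10, 1)  from 10·(1,0) + (0,1)
…
step 2: (32, 3)  from 2·(11,1) + (10,1)
…
step 4: (694, 65)  from 2·(331,31) + (32,3)
step 5: (1025, 96)  from 1·(694,65) + (331,31)
(x₁, y₁) = (1025, 96);  1025² − 114·96² = 1 ✓

1025 96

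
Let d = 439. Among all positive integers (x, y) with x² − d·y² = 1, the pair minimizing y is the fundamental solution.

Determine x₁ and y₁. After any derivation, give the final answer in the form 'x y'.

√439 = [20; 1,19,1,40, …], period ℓ=4 (even) → k=3
k=0  a_k=20  p_k/q_k = 20/1
k=1  a_k=1  p_k/q_k = 21/1
k=2  a_k=19  p_k/q_k = 419/20
k=3  a_k=1  p_k/q_k = 440/21
(x₁, y₁) = (440, 21);  440² − 439·21² = 1 ✓

440 21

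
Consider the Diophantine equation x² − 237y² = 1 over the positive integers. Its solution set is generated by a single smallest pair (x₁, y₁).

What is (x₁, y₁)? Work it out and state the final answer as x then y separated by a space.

228151 14820

√237 → a₀=15, period (2,1,1,7,10,7,1,1,2,30); ℓ=10 even so k=9
k=0  a_k=15  p_k/q_k = 15/1
…
k=2  a_k=1  p_k/q_k = 46/3
k=3  a_k=1  p_k/q_k = 77/5
…
k=5  a_k=10  p_k/q_k = 5927/385
k=6  a_k=7  p_k/q_k = 42074/2733
…
k=8  a_k=1  p_k/q_k = 90075/5851
k=9  a_k=2  p_k/q_k = 228151/14820
(x₁, y₁) = (228151, 14820);  228151² − 237·14820² = 1 ✓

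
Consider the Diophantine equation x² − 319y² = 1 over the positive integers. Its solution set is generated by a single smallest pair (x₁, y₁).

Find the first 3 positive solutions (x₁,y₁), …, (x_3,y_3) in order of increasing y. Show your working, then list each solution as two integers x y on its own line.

12901780 722361
332911854336799 18639485405160
8590311008090840302660 480965080021169647239

√319 = [17; 1,6,5,1,4,…,6,1,34, …], period ℓ=14 (even) → k=13
i=0: a=17 ⇒ p=17, q=1
…
i=2: a=6 ⇒ p=125, q=7
i=3: a=5 ⇒ p=643, q=36
i=4: a=1 ⇒ p=768, q=43
i=5: a=4 ⇒ p=3715, q=208
…
i=7: a=1 ⇒ p=15628, q=875
…
i=10: a=1 ⇒ p=309613, q=17335
i=11: a=5 ⇒ p=1798881, q=100718
i=12: a=6 ⇒ p=11102899, q=621643
i=13: a=1 ⇒ p=12901780, q=722361
→ (12901780, 722361).  Check: 12901780²=166455927168400, 319·722361²=166455927168399, difference 1.
k=2:  x_2 = 12901780·12901780+319·722361·722361 = 332911854336799,  y_2 = 12901780·722361+722361·12901780 = 18639485405160
k=3:  x_3 = 12901780·332911854336799+319·722361·18639485405160 = 8590311008090840302660,  y_3 = 12901780·18639485405160+722361·332911854336799 = 480965080021169647239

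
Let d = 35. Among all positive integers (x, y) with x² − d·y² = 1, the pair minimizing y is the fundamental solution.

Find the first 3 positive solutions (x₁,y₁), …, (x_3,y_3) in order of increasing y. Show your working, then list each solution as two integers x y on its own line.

√35 → a₀=5, period (1,10); ℓ=2 even so k=1
i=0: a=5 ⇒ p=5, q=1
i=1: a=1 ⇒ p=6, q=1
(x₁, y₁) = (6, 1);  6² − 35·1² = 1 ✓
n=2: (6,1)∘(6,1) = (6·6+35·1·1, 6·1+1·6) = (71,12)
n=3: (71,12)∘(6,1) = (6·71+35·1·12, 6·12+1·71) = (846,143)

6 1
71 12
846 143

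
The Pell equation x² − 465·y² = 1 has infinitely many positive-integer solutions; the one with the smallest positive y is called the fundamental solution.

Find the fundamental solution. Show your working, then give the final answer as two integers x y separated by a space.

d=465: √d = [21; 1,1,3,2,2,2,3,1,1,42] (ℓ=10, even), read p_9/q_9
a_0=21:  p_0=21·1+0=21,  q_0=21·0+1=1
a_1=1:  p_1=1·21+1=22,  q_1=1·1+0=1
…
a_4=2:  p_4=2·151+43=345,  q_4=2·7+2=16
…
a_8=1:  p_8=1·6922+2027=8949,  q_8=1·321+94=415
a_9=1:  p_9=1·8949+6922=15871,  q_9=1·415+321=736
(x₁, y₁) = (15871, 736);  15871² − 465·736² = 1 ✓

15871 736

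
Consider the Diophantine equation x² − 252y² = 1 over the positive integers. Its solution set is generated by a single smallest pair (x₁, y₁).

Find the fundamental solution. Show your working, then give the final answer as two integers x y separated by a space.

√252 = [15; 1,6,1,30, …], period ℓ=4 (even) → k=3
i=0: a=15 ⇒ p=15, q=1
…
i=2: a=6 ⇒ p=111, q=7
i=3: a=1 ⇒ p=127, q=8
(x₁, y₁) = (127, 8);  127² − 252·8² = 1 ✓

127 8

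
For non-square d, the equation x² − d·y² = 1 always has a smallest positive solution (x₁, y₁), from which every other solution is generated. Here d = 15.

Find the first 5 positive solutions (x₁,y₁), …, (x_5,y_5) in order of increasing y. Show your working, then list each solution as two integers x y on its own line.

4 1
31 8
244 63
1921 496
15124 3905

[3; 1,6] for √15; ℓ=2 ⇒ convergent index 1
i=0: a=3 ⇒ p=3, q=1
i=1: a=1 ⇒ p=4, q=1
(x₁, y₁) = (4, 1);  4² − 15·1² = 1 ✓
n=2: (4,1)∘(4,1) = (4·4+15·1·1, 4·1+1·4) = (31,8)
n=3: (31,8)∘(4,1) = (4·31+15·1·8, 4·8+1·31) = (244,63)
n=4: (244,63)∘(4,1) = (4·244+15·1·63, 4·63+1·244) = (1921,496)
n=5: (1921,496)∘(4,1) = (4·1921+15·1·496, 4·496+1·1921) = (15124,3905)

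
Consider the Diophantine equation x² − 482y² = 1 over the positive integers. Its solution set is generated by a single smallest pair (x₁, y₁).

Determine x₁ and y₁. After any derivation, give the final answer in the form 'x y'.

√482 → a₀=21, period (1,20,1,42); ℓ=4 even so k=3
i=0: a=21 ⇒ p=21, q=1
i=1: a=1 ⇒ p=22, q=1
i=2: a=20 ⇒ p=461, q=21
i=3: a=1 ⇒ p=483, q=22
fundamental: x₁=483, y₁=22  (since 233289 − 482·484 = 1)

483 22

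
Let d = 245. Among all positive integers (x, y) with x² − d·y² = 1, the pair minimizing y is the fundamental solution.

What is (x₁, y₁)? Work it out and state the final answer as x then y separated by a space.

√245 = [15; 1,1,1,7,6,7,1,1,1,30, …], period ℓ=10 (even) → k=9
i=0: a=15 ⇒ p=15, q=1
…
i=2: a=1 ⇒ p=31, q=2
i=3: a=1 ⇒ p=47, q=3
i=4: a=7 ⇒ p=360, q=23
…
i=6: a=7 ⇒ p=15809, q=1010
…
i=8: a=1 ⇒ p=33825, q=2161
i=9: a=1 ⇒ p=51841, q=3312
(x₁, y₁) = (51841, 3312);  51841² − 245·3312² = 1 ✓

51841 3312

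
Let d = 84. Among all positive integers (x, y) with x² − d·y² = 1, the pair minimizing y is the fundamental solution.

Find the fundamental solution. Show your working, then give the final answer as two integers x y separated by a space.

d=84: √d = [9; 6,18] (ℓ=2, even), read p_1/q_1
k=0  a_k=9  p_k/q_k = 9/1
k=1  a_k=6  p_k/q_k = 55/6
→ (55, 6).  Check: 55²=3025, 84·6²=3024, difference 1.

55 6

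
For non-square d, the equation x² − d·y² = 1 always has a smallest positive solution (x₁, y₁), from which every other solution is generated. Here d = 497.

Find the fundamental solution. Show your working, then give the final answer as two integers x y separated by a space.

1201887 53912

d=497: √d = [22; 3,2,2,5,6,5,2,2,3,44] (ℓ=10, even), read p_9/q_9
k=0  a_k=22  p_k/q_k = 22/1
…
k=6  a_k=5  p_k/q_k = 65476/2937
k=7  a_k=2  p_k/q_k = 143637/6443
k=8  a_k=2  p_k/q_k = 352750/15823
k=9  a_k=3  p_k/q_k = 1201887/53912
fundamental: x₁=1201887, y₁=53912  (since 1444532360769 − 497·2906503744 = 1)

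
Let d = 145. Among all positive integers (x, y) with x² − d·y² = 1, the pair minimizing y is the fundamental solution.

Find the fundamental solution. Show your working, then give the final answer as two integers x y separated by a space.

289 24

[12; 24] for √145; ℓ=1 ⇒ convergent index 1
k=0  a_k=12  p_k/q_k = 12/1
k=1  a_k=24  p_k/q_k = 289/24
→ (289, 24).  Check: 289²=83521, 145·24²=83520, difference 1.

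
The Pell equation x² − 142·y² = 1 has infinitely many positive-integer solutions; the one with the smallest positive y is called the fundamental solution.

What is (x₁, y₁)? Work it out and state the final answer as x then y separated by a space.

143 12

√142 = [11; 1,10,1,22, …], period ℓ=4 (even) → k=3
k=0  a_k=11  p_k/q_k = 11/1
…
k=2  a_k=10  p_k/q_k = 131/11
k=3  a_k=1  p_k/q_k = 143/12
→ (143, 12).  Check: 143²=20449, 142·12²=20448, difference 1.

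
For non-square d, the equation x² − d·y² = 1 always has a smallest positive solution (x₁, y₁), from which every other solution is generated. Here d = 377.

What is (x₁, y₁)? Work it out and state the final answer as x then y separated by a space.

√377 → a₀=19, period (2,2,2,38); ℓ=4 even so k=3
k=0  a_k=19  p_k/q_k = 19/1
k=1  a_k=2  p_k/q_k = 39/2
k=2  a_k=2  p_k/q_k = 97/5
k=3  a_k=2  p_k/q_k = 233/12
→ (233, 12).  Check: 233²=54289, 377·12²=54288, difference 1.

233 12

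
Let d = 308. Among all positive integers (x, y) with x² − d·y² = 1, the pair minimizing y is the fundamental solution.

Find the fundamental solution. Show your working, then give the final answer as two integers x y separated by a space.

d=308: √d = [17; 1,1,4,1,1,34] (ℓ=6, even), read p_5/q_5
a_0=17:  p_0=17·1+0=17,  q_0=17·0+1=1
a_1=1:  p_1=1·17+1=18,  q_1=1·1+0=1
…
a_4=1:  p_4=1·158+35=193,  q_4=1·9+2=11
a_5=1:  p_5=1·193+158=351,  q_5=1·11+9=20
→ (351, 20).  Check: 351²=123201, 308·20²=123200, difference 1.

351 20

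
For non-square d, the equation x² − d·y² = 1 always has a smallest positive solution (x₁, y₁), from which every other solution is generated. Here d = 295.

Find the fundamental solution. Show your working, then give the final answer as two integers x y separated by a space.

2024999 117900

d=295: √d = [17; 5,1,2,3,2,6,2,3,2,1,5,34] (ℓ=12, even), read p_11/q_11
k=0  a_k=17  p_k/q_k = 17/1
…
k=3  a_k=2  p_k/q_k = 292/17
k=4  a_k=3  p_k/q_k = 979/57
k=5  a_k=2  p_k/q_k = 2250/131
…
k=7  a_k=2  p_k/q_k = 31208/1817
…
k=10  a_k=1  p_k/q_k = 355517/20699
k=11  a_k=5  p_k/q_k = 2024999/117900
fundamental: x₁=2024999, y₁=117900  (since 4100620950001 − 295·13900410000 = 1)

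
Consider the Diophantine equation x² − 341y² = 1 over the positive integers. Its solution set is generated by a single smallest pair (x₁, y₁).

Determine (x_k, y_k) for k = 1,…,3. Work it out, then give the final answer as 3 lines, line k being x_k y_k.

10626551 575460
225847172311201 12230310076920
4799952989541519968951 259932027556408030380

√341 = [18; 2,6,1,8,2,…,6,2,36, …], period ℓ=14 (even) → k=13
k=0  a_k=18  p_k/q_k = 18/1
k=1  a_k=2  p_k/q_k = 37/2
…
k=3  a_k=1  p_k/q_k = 277/15
…
k=5  a_k=2  p_k/q_k = 5189/281
k=6  a_k=1  p_k/q_k = 7645/414
…
k=9  a_k=2  p_k/q_k = 76727/4155
k=10  a_k=8  p_k/q_k = 641940/34763
k=11  a_k=1  p_k/q_k = 718667/38918
k=12  a_k=6  p_k/q_k = 4953942/268271
k=13  a_k=2  p_k/q_k = 10626551/575460
→ (10626551, 575460).  Check: 10626551²=112923586155601, 341·575460²=112923586155600, difference 1.
(10626551+575460√341)^2 = 225847172311201 + 12230310076920√341
(10626551+575460√341)^3 = 4799952989541519968951 + 259932027556408030380√341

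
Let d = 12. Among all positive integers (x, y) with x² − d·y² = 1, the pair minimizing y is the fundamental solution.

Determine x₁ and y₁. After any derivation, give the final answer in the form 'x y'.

7 2

d=12: √d = [3; 2,6] (ℓ=2, even), read p_1/q_1
step 0: (3, 1)  from 3·(1,0) + (0,1)
step 1: (7, 2)  from 2·(3,1) + (1,0)
→ (7, 2).  Check: 7²=49, 12·2²=48, difference 1.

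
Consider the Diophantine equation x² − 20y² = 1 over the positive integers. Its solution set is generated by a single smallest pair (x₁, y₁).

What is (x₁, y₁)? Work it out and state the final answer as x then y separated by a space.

d=20: √d = [4; 2,8] (ℓ=2, even), read p_1/q_1
i=0: a=4 ⇒ p=4, q=1
i=1: a=2 ⇒ p=9, q=2
fundamental: x₁=9, y₁=2  (since 81 − 20·4 = 1)

9 2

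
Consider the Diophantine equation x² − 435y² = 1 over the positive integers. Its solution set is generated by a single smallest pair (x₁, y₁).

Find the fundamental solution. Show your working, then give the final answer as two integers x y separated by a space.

√435 → a₀=20, period (1,5,1,40); ℓ=4 even so k=3
i=0: a=20 ⇒ p=20, q=1
i=1: a=1 ⇒ p=21, q=1
i=2: a=5 ⇒ p=125, q=6
i=3: a=1 ⇒ p=146, q=7
(x₁, y₁) = (146, 7);  146² − 435·7² = 1 ✓

146 7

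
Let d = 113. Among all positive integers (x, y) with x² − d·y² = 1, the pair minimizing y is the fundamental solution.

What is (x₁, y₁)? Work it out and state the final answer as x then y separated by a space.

[10; 1,1,1,2,2,1,1,1,20] for √113; ℓ=9 ⇒ convergent index 17
k=0  a_k=10  p_k/q_k = 10/1
…
k=4  a_k=2  p_k/q_k = 85/8
k=5  a_k=2  p_k/q_k = 202/19
k=6  a_k=1  p_k/q_k = 287/27
…
k=8  a_k=1  p_k/q_k = 776/73
k=9  a_k=20  p_k/q_k = 16009/1506
k=10  a_k=1  p_k/q_k = 16785/1579
…
k=12  a_k=1  p_k/q_k = 49579/4664
…
k=14  a_k=2  p_k/q_k = 313483/29490
k=15  a_k=1  p_k/q_k = 445435/41903
k=16  a_k=1  p_k/q_k = 758918/71393
k=17  a_k=1  p_k/q_k = 1204353/113296
fundamental: x₁=1204353, y₁=113296  (since 1450466148609 − 113·12835983616 = 1)

1204353 113296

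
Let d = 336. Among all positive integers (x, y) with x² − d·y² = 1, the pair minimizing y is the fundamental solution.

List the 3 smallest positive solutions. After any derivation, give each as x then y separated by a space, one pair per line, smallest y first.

√336 → a₀=18, period (3,36); ℓ=2 even so k=1
step 0: (18, 1)  from 18·(1,0) + (0,1)
step 1: (55, 3)  from 3·(18,1) + (1,0)
→ (55, 3).  Check: 55²=3025, 336·3²=3024, difference 1.
k=2:  x_2 = 55·55+336·3·3 = 6049,  y_2 = 55·3+3·55 = 330
k=3:  x_3 = 55·6049+336·3·330 = 665335,  y_3 = 55·330+3·6049 = 36297

55 3
6049 330
665335 36297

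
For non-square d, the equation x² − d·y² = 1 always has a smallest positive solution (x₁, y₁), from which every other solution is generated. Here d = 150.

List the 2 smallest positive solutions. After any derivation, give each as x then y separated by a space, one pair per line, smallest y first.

d=150: √d = [12; 4,24] (ℓ=2, even), read p_1/q_1
i=0: a=12 ⇒ p=12, q=1
i=1: a=4 ⇒ p=49, q=4
fundamental: x₁=49, y₁=4  (since 2401 − 150·16 = 1)
(49+4√150)^2 = 4801 + 392√150

49 4
4801 392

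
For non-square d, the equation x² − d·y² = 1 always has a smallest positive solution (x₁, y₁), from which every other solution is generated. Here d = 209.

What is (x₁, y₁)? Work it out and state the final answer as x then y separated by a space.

46551 3220

d=209: √d = [14; 2,5,3,2,3,5,2,28] (ℓ=8, even), read p_7/q_7
k=0  a_k=14  p_k/q_k = 14/1
…
k=2  a_k=5  p_k/q_k = 159/11
…
k=4  a_k=2  p_k/q_k = 1171/81
…
k=6  a_k=5  p_k/q_k = 21266/1471
k=7  a_k=2  p_k/q_k = 46551/3220
→ (46551, 3220).  Check: 46551²=2166995601, 209·3220²=2166995600, difference 1.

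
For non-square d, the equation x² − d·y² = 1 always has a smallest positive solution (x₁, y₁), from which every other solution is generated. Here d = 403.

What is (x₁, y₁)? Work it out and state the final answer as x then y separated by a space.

669878 33369

√403 → a₀=20, period (13,2,1,3,1,3,1,2,13,40); ℓ=10 even so k=9
k=0  a_k=20  p_k/q_k = 20/1
…
k=2  a_k=2  p_k/q_k = 542/27
k=3  a_k=1  p_k/q_k = 803/40
k=4  a_k=3  p_k/q_k = 2951/147
k=5  a_k=1  p_k/q_k = 3754/187
k=6  a_k=3  p_k/q_k = 14213/708
k=7  a_k=1  p_k/q_k = 17967/895
k=8  a_k=2  p_k/q_k = 50147/2498
k=9  a_k=13  p_k/q_k = 669878/33369
(x₁, y₁) = (669878, 33369);  669878² − 403·33369² = 1 ✓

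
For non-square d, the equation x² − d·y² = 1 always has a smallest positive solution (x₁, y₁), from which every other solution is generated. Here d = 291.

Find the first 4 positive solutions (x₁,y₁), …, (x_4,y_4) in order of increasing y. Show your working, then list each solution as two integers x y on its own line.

290 17
168199 9860
97555130 5718783
56581807201 3316884280

√291 → a₀=17, period (17,34); ℓ=2 even so k=1
k=0  a_k=17  p_k/q_k = 17/1
k=1  a_k=17  p_k/q_k = 290/17
(x₁, y₁) = (290, 17);  290² − 291·17² = 1 ✓
k=2:  x_2 = 290·290+291·17·17 = 168199,  y_2 = 290·17+17·290 = 9860
k=3:  x_3 = 290·168199+291·17·9860 = 97555130,  y_3 = 290·9860+17·168199 = 5718783
k=4:  x_4 = 290·97555130+291·17·5718783 = 56581807201,  y_4 = 290·5718783+17·97555130 = 3316884280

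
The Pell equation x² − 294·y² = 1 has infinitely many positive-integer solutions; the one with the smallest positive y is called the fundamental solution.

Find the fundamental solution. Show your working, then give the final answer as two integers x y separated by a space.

4801 280

d=294: √d = [17; 6,1,4,1,6,34] (ℓ=6, even), read p_5/q_5
i=0: a=17 ⇒ p=17, q=1
…
i=2: a=1 ⇒ p=120, q=7
i=3: a=4 ⇒ p=583, q=34
i=4: a=1 ⇒ p=703, q=41
i=5: a=6 ⇒ p=4801, q=280
fundamental: x₁=4801, y₁=280  (since 23049601 − 294·78400 = 1)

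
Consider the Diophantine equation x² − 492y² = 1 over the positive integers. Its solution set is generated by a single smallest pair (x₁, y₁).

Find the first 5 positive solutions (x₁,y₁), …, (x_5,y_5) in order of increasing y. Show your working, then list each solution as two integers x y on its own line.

29767 1342
1772148577 79894628
105503093353351 4756446782010
6281021157926249857 283170302640288712
373934313510478265633287 16858260792630501398198

[22; 5,1,1,10,1,1,5,44] for √492; ℓ=8 ⇒ convergent index 7
k=0  a_k=22  p_k/q_k = 22/1
k=1  a_k=5  p_k/q_k = 111/5
k=2  a_k=1  p_k/q_k = 133/6
k=3  a_k=1  p_k/q_k = 244/11
…
k=5  a_k=1  p_k/q_k = 2817/127
k=6  a_k=1  p_k/q_k = 5390/243
k=7  a_k=5  p_k/q_k = 29767/1342
→ (29767, 1342).  Check: 29767²=886074289, 492·1342²=886074288, difference 1.
n=2: (29767,1342)∘(29767,1342) = (29767·29767+492·1342·1342, 29767·1342+1342·29767) = (1772148577,79894628)
n=3: (1772148577,79894628)∘(29767,1342) = (29767·1772148577+492·1342·79894628, 29767·79894628+1342·1772148577) = (105503093353351,4756446782010)
n=4: (105503093353351,4756446782010)∘(29767,1342) = (29767·105503093353351+492·1342·4756446782010, 29767·4756446782010+1342·105503093353351) = (6281021157926249857,283170302640288712)
n=5: (6281021157926249857,283170302640288712)∘(29767,1342) = (29767·6281021157926249857+492·1342·283170302640288712, 29767·283170302640288712+1342·6281021157926249857) = (373934313510478265633287,16858260792630501398198)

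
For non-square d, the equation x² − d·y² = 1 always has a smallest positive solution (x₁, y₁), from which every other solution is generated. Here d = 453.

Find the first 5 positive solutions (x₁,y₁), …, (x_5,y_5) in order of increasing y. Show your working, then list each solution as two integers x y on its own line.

1653751 77700
5469784740001 256992905400
18091323967121133751 850004548596233100
59837090203895614338960001 2811391744490881177810800
197911295523547060893371760093751 9298683817686228472822980388500

d=453: √d = [21; 3,1,1,10,14,10,1,1,3,42] (ℓ=10, even), read p_9/q_9
step 0: (21, 1)  from 21·(1,0) + (0,1)
step 1: (64, 3)  from 3·(21,1) + (1,0)
…
step 4: (1575, 74)  from 10·(149,7) + (85,4)
…
step 7: (245764, 11547)  from 1·(223565,10504) + (22199,1043)
step 8: (469329, 22051)  from 1·(245764,11547) + (223565,10504)
step 9: (1653751, 77700)  from 3·(469329,22051) + (245764,11547)
→ (1653751, 77700).  Check: 1653751²=2734892370001, 453·77700²=2734892370000, difference 1.
(1653751+77700√453)^2 = 5469784740001 + 256992905400√453
(1653751+77700√453)^3 = 18091323967121133751 + 850004548596233100√453
(1653751+77700√453)^4 = 59837090203895614338960001 + 2811391744490881177810800√453
(1653751+77700√453)^5 = 197911295523547060893371760093751 + 9298683817686228472822980388500√453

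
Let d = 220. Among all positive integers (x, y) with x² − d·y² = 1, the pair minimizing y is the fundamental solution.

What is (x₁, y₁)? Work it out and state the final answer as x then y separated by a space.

89 6

d=220: √d = [14; 1,4,1,28] (ℓ=4, even), read p_3/q_3
step 0: (14, 1)  from 14·(1,0) + (0,1)
step 1: (15, 1)  from 1·(14,1) + (1,0)
step 2: (74, 5)  from 4·(15,1) + (14,1)
step 3: (89, 6)  from 1·(74,5) + (15,1)
fundamental: x₁=89, y₁=6  (since 7921 − 220·36 = 1)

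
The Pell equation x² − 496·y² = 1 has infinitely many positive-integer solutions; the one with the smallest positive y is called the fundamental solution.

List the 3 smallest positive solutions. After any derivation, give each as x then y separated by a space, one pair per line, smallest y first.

4620799 207480
42703566796801 1917446753040
394649197502177907199 17720272078000750440

d=496: √d = [22; 3,1,2,4,1,…,1,3,44] (ℓ=16, even), read p_15/q_15
step 0: (22, 1)  from 22·(1,0) + (0,1)
…
step 3: (245, 11)  from 2·(89,4) + (67,3)
step 4: (1069, 48)  from 4·(245,11) + (89,4)
step 5: (1314, 59)  from 1·(1069,48) + (245,11)
…
step 7: (6080, 273)  from 2·(2383,107) + (1314,59)
step 8: (14543, 653)  from 2·(6080,273) + (2383,107)
…
step 13: (863293, 38763)  from 2·(389209,17476) + (84875,3811)
step 14: (1252502, 56239)  from 1·(863293,38763) + (389209,17476)
step 15: (4620799, 207480)  from 3·(1252502,56239) + (863293,38763)
fundamental: x₁=4620799, y₁=207480  (since 21351783398401 − 496·43047950400 = 1)
k=2:  x_2 = 4620799·4620799+496·207480·207480 = 42703566796801,  y_2 = 4620799·207480+207480·4620799 = 1917446753040
k=3:  x_3 = 4620799·42703566796801+496·207480·1917446753040 = 394649197502177907199,  y_3 = 4620799·1917446753040+207480·42703566796801 = 17720272078000750440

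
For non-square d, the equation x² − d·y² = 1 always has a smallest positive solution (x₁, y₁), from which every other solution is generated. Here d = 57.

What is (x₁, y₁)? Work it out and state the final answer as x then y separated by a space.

151 20

[7; 1,1,4,1,1,14] for √57; ℓ=6 ⇒ convergent index 5
step 0: (7, 1)  from 7·(1,0) + (0,1)
step 1: (8, 1)  from 1·(7,1) + (1,0)
step 2: (15, 2)  from 1·(8,1) + (7,1)
step 3: (68, 9)  from 4·(15,2) + (8,1)
step 4: (83, 11)  from 1·(68,9) + (15,2)
step 5: (151, 20)  from 1·(83,11) + (68,9)
fundamental: x₁=151, y₁=20  (since 22801 − 57·400 = 1)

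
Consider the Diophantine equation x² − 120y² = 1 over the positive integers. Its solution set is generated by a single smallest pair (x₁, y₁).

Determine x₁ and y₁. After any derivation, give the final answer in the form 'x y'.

√120 → a₀=10, period (1,20); ℓ=2 even so k=1
a_0=10:  p_0=10·1+0=10,  q_0=10·0+1=1
a_1=1:  p_1=1·10+1=11,  q_1=1·1+0=1
(x₁, y₁) = (11, 1);  11² − 120·1² = 1 ✓

11 1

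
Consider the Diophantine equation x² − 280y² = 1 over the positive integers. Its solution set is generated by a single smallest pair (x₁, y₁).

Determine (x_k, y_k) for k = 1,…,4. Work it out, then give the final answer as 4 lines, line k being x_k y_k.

251 15
126001 7530
63252251 3780045
31752504001 1897575060

√280 = [16; 1,2,1,2,1,32, …], period ℓ=6 (even) → k=5
step 0: (16, 1)  from 16·(1,0) + (0,1)
…
step 2: (50, 3)  from 2·(17,1) + (16,1)
step 3: (67, 4)  from 1·(50,3) + (17,1)
step 4: (184, 11)  from 2·(67,4) + (50,3)
step 5: (251, 15)  from 1·(184,11) + (67,4)
(x₁, y₁) = (251, 15);  251² − 280·15² = 1 ✓
(251+15√280)^2 = 126001 + 7530√280
(251+15√280)^3 = 63252251 + 3780045√280
(251+15√280)^4 = 31752504001 + 1897575060√280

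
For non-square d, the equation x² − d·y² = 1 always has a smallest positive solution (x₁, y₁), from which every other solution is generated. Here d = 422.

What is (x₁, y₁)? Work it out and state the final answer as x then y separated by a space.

7022501 341850

d=422: √d = [20; 1,1,5,2,1,…,1,1,40] (ℓ=14, even), read p_13/q_13
step 0: (20, 1)  from 20·(1,0) + (0,1)
…
step 2: (41, 2)  from 1·(21,1) + (20,1)
step 3: (226, 11)  from 5·(41,2) + (21,1)
step 4: (493, 24)  from 2·(226,11) + (41,2)
…
step 6: (2650, 129)  from 3·(719,35) + (493,24)
step 7: (53719, 2615)  from 20·(2650,129) + (719,35)
…
step 9: (217526, 10589)  from 1·(163807,7974) + (53719,2615)
…
step 12: (3810680, 185501)  from 1·(3211821,156349) + (598859,29152)
step 13: (7022501, 341850)  from 1·(3810680,185501) + (3211821,156349)
fundamental: x₁=7022501, y₁=341850  (since 49315520295001 − 422·116861422500 = 1)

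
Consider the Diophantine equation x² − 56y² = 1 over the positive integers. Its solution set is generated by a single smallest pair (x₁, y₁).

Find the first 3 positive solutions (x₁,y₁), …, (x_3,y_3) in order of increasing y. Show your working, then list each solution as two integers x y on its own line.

15 2
449 60
13455 1798

√56 = [7; 2,14, …], period ℓ=2 (even) → k=1
i=0: a=7 ⇒ p=7, q=1
i=1: a=2 ⇒ p=15, q=2
→ (15, 2).  Check: 15²=225, 56·2²=224, difference 1.
n=2: (15,2)∘(15,2) = (15·15+56·2·2, 15·2+2·15) = (449,60)
n=3: (449,60)∘(15,2) = (15·449+56·2·60, 15·60+2·449) = (13455,1798)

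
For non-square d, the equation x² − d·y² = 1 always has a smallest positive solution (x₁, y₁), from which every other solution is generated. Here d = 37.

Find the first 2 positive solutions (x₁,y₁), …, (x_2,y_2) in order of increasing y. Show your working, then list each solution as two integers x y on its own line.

73 12
10657 1752

[6; 12] for √37; ℓ=1 ⇒ convergent index 1
a_0=6:  p_0=6·1+0=6,  q_0=6·0+1=1
a_1=12:  p_1=12·6+1=73,  q_1=12·1+0=12
(x₁, y₁) = (73, 12);  73² − 37·12² = 1 ✓
(x_2, y_2) = (73·73 + 37·12·12, 73·12 + 12·73) = (10657, 1752)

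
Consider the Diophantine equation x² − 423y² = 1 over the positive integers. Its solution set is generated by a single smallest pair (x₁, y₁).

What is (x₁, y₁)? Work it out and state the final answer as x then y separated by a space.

4607 224

√423 = [20; 1,1,3,4,3,1,1,40, …], period ℓ=8 (even) → k=7
a_0=20:  p_0=20·1+0=20,  q_0=20·0+1=1
…
a_2=1:  p_2=1·21+20=41,  q_2=1·1+1=2
a_3=3:  p_3=3·41+21=144,  q_3=3·2+1=7
…
a_5=3:  p_5=3·617+144=1995,  q_5=3·30+7=97
a_6=1:  p_6=1·1995+617=2612,  q_6=1·97+30=127
a_7=1:  p_7=1·2612+1995=4607,  q_7=1·127+97=224
(x₁, y₁) = (4607, 224);  4607² − 423·224² = 1 ✓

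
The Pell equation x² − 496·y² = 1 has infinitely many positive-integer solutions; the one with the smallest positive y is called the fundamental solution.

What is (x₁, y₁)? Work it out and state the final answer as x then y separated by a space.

4620799 207480

√496 = [22; 3,1,2,4,1,…,1,3,44, …], period ℓ=16 (even) → k=15
step 0: (22, 1)  from 22·(1,0) + (0,1)
step 1: (67, 3)  from 3·(22,1) + (1,0)
step 2: (89, 4)  from 1·(67,3) + (22,1)
step 3: (245, 11)  from 2·(89,4) + (67,3)
…
step 5: (1314, 59)  from 1·(1069,48) + (245,11)
…
step 12: (389209, 17476)  from 4·(84875,3811) + (49709,2232)
step 13: (863293, 38763)  from 2·(389209,17476) + (84875,3811)
step 14: (1252502, 56239)  from 1·(863293,38763) + (389209,17476)
step 15: (4620799, 207480)  from 3·(1252502,56239) + (863293,38763)
fundamental: x₁=4620799, y₁=207480  (since 21351783398401 − 496·43047950400 = 1)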